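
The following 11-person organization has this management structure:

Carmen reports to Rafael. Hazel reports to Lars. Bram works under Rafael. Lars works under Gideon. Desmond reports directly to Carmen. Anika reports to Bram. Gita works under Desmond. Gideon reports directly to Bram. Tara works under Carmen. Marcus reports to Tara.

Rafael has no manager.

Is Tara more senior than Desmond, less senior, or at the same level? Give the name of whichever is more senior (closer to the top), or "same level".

same level

Both Tara and Desmond are 2 levels below Rafael.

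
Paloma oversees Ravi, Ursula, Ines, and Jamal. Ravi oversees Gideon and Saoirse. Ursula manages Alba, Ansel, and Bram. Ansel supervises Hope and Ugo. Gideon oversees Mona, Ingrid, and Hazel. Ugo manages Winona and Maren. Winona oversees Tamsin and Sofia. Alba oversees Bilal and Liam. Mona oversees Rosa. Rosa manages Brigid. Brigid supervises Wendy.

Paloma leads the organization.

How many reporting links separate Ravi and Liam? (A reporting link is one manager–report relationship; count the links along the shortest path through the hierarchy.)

4

Ravi is 1 level below Paloma, and Liam is 3 levels below Paloma (their lowest common manager). The shortest path runs up from Ravi to Paloma and back down to Liam: 1 + 3 = 4 links.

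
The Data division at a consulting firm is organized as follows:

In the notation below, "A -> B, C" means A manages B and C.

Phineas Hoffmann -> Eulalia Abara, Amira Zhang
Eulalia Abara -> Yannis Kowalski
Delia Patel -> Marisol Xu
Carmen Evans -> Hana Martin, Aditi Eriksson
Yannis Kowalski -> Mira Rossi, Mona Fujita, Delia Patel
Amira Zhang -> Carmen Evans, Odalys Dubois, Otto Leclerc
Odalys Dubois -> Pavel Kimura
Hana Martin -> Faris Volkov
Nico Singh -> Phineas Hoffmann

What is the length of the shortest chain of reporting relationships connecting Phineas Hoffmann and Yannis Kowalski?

2

Yannis Kowalski is in Phineas Hoffmann's organization: the chain from Yannis Kowalski up to Phineas Hoffmann is Yannis Kowalski → Eulalia Abara → Phineas Hoffmann, which is 2 links.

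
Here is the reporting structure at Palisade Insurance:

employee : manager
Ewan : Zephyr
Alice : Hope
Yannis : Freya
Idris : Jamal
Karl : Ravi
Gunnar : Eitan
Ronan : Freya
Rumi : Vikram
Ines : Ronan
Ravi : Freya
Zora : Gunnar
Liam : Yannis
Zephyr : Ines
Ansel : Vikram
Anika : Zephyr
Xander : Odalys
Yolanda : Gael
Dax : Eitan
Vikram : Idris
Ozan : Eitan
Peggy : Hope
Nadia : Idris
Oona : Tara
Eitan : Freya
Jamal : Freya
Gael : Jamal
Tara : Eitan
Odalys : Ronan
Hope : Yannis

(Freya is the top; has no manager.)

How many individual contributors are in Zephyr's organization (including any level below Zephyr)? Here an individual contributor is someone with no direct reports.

The people in Zephyr's organization with no one reporting to them are Ewan, Anika. That is 2.

2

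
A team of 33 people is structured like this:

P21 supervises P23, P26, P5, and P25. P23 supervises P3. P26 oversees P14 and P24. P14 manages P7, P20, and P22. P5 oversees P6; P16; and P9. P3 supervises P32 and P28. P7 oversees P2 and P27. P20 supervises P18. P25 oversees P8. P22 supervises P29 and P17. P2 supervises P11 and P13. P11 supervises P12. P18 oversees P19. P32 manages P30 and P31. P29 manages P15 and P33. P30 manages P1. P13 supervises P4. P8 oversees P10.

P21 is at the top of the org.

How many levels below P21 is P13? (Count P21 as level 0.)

Chain from P13 up to P21: P13 → P2 → P7 → P14 → P26 → P21. That is 5 steps up, so P13 is 5 levels below P21.

5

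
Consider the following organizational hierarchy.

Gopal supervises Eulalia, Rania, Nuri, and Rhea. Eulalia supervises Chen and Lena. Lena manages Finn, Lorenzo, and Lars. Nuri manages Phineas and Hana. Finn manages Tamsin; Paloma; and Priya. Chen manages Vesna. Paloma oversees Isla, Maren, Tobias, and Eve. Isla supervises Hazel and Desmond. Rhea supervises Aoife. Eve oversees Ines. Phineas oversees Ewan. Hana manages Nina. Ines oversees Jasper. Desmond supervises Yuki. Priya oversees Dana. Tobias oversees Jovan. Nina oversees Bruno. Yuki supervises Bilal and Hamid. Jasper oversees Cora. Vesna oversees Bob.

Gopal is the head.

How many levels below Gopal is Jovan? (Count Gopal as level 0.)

6

Chain from Jovan up to Gopal: Jovan → Tobias → Paloma → Finn → Lena → Eulalia → Gopal. That is 6 steps up, so Jovan is 6 levels below Gopal.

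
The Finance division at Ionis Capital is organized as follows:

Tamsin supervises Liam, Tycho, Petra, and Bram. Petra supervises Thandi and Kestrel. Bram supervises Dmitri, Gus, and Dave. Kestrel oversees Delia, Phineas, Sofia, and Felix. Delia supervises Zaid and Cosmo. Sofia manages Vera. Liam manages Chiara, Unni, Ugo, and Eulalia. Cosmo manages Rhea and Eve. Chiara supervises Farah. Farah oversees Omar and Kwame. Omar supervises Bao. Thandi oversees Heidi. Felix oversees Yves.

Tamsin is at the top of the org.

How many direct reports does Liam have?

Liam directly manages Chiara, Unni, Ugo, Eulalia. That is 4 direct reports.

4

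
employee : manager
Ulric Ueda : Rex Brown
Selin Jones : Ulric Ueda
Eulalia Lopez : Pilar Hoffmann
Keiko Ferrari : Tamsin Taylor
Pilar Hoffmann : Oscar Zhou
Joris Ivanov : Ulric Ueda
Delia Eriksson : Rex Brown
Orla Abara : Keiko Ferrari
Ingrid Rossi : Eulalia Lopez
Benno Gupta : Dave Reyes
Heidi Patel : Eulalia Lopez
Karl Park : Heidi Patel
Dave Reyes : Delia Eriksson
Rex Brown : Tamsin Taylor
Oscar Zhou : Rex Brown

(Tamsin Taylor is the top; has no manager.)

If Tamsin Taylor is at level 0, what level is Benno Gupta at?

Chain from Benno Gupta up to Tamsin Taylor: Benno Gupta → Dave Reyes → Delia Eriksson → Rex Brown → Tamsin Taylor. That is 4 steps up, so Benno Gupta is 4 levels below Tamsin Taylor.

4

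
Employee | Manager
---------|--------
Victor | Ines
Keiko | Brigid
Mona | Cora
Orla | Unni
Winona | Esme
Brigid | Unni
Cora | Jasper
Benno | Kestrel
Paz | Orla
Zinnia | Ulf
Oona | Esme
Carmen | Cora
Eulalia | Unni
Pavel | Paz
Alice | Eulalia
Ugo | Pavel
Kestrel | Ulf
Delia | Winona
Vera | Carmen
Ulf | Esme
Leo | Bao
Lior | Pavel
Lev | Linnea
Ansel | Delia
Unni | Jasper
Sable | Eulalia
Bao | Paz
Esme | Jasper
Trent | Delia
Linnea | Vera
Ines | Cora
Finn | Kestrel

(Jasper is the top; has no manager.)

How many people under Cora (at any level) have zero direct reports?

3

The people in Cora's organization with no one reporting to them are Mona, Victor, Lev. That is 3.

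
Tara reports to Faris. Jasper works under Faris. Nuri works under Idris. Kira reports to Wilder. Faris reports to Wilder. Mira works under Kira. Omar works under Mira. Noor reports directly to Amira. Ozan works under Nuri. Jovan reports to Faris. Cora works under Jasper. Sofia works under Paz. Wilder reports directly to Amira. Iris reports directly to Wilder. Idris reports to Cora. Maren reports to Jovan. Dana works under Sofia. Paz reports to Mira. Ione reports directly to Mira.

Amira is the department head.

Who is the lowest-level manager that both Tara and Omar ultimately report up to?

Tara's chain of managers is Faris, Wilder, Amira. Omar's chain of managers is Mira, Kira, Wilder, Amira. The first manager that appears in both chains is Wilder.

Wilder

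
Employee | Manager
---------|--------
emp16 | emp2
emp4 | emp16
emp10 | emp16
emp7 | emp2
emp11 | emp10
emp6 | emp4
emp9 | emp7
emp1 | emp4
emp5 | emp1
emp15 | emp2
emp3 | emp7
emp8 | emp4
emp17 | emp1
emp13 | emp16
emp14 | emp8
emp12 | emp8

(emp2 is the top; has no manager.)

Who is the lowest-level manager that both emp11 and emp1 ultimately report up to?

emp11's chain of managers is emp10, emp16, emp2. emp1's chain of managers is emp4, emp16, emp2. The first manager that appears in both chains is emp16.

emp16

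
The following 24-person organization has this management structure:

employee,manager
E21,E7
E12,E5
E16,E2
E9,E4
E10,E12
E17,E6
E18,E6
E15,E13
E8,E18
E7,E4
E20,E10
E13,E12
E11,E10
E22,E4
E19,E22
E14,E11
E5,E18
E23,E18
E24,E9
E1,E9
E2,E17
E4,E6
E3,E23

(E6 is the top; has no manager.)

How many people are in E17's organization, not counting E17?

2

E17 directly manages E2. Under E2: E16 (1). That's 2 in total.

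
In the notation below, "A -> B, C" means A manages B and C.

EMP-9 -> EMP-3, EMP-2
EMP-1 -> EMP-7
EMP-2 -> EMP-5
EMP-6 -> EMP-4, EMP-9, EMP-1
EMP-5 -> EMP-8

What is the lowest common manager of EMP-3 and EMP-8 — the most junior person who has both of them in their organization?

EMP-3's chain of managers is EMP-9, EMP-6. EMP-8's chain of managers is EMP-5, EMP-2, EMP-9, EMP-6. The first manager that appears in both chains is EMP-9.

EMP-9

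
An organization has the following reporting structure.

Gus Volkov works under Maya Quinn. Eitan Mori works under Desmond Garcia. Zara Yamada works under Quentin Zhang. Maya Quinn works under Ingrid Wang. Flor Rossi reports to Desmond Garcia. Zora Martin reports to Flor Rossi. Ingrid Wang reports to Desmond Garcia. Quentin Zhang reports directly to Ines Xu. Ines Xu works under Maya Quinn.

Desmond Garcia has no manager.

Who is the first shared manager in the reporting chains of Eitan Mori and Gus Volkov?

Desmond Garcia

Eitan Mori's chain of managers is Desmond Garcia. Gus Volkov's chain of managers is Maya Quinn, Ingrid Wang, Desmond Garcia. The first manager that appears in both chains is Desmond Garcia.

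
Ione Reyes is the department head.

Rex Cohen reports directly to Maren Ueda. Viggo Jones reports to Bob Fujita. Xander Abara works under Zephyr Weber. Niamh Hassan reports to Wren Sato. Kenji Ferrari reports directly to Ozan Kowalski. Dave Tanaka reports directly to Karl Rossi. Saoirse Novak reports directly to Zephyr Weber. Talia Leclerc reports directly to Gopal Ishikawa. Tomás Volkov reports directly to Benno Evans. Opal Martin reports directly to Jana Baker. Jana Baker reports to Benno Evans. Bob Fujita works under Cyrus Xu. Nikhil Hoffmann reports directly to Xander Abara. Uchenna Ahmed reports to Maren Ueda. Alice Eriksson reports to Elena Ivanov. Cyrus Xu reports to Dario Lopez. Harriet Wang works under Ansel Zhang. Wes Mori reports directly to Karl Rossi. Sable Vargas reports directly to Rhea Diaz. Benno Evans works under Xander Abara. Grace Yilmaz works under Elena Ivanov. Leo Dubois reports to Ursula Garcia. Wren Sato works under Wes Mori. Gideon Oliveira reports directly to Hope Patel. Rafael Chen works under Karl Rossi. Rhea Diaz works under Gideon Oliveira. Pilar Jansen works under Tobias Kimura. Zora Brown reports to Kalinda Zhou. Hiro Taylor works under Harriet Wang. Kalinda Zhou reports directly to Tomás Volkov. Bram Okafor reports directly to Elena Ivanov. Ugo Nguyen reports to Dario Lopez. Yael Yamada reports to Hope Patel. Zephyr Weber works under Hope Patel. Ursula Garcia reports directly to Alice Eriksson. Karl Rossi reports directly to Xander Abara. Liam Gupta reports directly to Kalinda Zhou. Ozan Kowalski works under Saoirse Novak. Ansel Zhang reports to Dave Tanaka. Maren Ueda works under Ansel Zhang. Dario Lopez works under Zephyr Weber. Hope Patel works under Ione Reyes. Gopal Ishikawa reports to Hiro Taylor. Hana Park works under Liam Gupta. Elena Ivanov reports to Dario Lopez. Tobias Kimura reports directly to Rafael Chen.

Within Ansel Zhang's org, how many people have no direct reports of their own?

The people in Ansel Zhang's organization with no one reporting to them are Uchenna Ahmed, Rex Cohen, Talia Leclerc. That is 3.

3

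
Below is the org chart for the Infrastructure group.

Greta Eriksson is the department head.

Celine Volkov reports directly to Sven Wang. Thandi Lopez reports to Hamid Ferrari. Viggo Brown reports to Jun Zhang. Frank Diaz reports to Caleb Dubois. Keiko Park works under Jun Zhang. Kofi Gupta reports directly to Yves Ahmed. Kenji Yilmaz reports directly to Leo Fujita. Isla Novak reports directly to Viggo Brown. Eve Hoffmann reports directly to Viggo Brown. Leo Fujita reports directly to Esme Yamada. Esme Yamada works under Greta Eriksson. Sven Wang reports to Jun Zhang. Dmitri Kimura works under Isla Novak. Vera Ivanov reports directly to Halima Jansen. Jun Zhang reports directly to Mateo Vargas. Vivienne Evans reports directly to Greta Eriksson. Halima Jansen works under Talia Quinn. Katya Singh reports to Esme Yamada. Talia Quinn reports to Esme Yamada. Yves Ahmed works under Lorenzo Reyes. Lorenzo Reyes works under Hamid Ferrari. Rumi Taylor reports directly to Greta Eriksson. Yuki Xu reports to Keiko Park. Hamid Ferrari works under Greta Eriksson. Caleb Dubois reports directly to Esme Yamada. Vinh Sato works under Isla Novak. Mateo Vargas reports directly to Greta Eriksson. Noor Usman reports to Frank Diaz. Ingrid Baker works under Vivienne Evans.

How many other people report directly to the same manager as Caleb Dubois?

3

Caleb Dubois reports to Esme Yamada. Esme Yamada's other direct reports are Leo Fujita, Talia Quinn, Katya Singh — 3 peers.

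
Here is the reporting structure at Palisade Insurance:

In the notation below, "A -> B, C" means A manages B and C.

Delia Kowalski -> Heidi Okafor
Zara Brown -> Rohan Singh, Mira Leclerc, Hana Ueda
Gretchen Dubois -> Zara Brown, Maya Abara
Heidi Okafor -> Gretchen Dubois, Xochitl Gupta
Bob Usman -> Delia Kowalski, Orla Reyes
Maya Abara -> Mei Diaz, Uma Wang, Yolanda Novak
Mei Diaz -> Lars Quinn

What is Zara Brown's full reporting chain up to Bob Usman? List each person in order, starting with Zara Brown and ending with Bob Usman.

Zara Brown reports to Gretchen Dubois. Gretchen Dubois reports to Heidi Okafor. Heidi Okafor reports to Delia Kowalski. Delia Kowalski reports to Bob Usman. Bob Usman is at the top.

Zara Brown -> Gretchen Dubois -> Heidi Okafor -> Delia Kowalski -> Bob Usman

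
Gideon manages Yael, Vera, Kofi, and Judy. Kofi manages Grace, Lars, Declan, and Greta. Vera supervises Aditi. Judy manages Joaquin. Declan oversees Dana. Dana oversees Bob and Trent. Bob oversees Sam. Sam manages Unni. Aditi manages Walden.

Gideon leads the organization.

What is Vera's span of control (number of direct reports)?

Vera directly manages Aditi. That is 1 direct report.

1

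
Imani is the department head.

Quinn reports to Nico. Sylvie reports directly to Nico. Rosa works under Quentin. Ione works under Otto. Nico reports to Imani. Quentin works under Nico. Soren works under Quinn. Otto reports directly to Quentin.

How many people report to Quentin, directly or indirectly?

Quentin directly manages Otto, Rosa. Under Otto: Ione (1). Rosa has no reports. So Quentin's organization is 2 direct reports plus everyone under them: 2 + 1 = 3.

3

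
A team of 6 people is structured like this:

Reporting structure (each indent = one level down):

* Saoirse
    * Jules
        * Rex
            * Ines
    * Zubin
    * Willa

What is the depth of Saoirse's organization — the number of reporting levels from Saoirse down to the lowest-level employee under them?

3

The longest chain under Saoirse runs Saoirse → Jules → Rex → Ines, which is 3 levels below Saoirse.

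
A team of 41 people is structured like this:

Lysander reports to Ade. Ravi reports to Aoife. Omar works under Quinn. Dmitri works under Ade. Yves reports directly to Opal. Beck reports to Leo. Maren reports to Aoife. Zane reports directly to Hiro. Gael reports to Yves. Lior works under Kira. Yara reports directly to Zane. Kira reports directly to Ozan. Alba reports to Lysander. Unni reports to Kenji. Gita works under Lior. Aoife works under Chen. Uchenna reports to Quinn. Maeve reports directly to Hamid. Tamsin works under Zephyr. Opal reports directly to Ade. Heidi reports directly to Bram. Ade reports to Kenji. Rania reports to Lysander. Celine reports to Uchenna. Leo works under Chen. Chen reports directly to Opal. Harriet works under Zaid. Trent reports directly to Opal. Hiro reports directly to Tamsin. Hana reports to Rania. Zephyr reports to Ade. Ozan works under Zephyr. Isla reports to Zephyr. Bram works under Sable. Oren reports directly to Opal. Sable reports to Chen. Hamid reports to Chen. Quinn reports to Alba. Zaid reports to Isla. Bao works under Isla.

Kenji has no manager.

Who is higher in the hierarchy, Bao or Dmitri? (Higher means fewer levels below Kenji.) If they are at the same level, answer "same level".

Dmitri

Bao is 4 levels below Kenji; Dmitri is 2. Dmitri is higher.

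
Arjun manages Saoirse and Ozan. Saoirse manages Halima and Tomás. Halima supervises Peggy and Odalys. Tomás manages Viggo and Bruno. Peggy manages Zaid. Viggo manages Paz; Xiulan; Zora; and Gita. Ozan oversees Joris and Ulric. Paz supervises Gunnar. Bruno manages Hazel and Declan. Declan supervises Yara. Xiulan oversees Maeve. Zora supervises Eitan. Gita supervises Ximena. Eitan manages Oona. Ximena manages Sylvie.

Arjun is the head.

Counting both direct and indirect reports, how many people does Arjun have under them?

24

Arjun directly manages Saoirse, Ozan. Under Saoirse: Tomás, Bruno, Hazel, Declan, Yara, Viggo, Gita, Ximena, Sylvie, Zora, Eitan, Oona, Xiulan, Maeve, Paz, Gunnar, Halima, Odalys, Peggy, Zaid (20). Under Ozan: Ulric, Joris (2). So Arjun's organization is 2 direct reports plus everyone under them: 21 + 3 = 24.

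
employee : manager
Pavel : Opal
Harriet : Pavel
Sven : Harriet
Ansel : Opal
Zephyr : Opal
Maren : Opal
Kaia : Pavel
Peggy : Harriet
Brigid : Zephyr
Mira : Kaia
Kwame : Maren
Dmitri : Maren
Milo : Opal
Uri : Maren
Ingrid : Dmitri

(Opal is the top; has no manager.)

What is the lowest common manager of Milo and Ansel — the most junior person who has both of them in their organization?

Milo's chain of managers is Opal. Ansel's chain of managers is Opal. The first manager that appears in both chains is Opal.

Opal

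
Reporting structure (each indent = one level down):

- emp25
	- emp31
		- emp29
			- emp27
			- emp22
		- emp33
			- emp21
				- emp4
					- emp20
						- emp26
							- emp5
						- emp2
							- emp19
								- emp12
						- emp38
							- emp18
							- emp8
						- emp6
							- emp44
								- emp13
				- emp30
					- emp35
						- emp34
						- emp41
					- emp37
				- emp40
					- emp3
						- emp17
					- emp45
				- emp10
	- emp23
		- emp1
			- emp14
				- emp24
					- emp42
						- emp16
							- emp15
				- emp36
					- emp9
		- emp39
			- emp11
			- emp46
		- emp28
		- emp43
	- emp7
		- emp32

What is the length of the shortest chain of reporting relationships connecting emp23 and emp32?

emp23 is 1 level below emp25, and emp32 is 2 levels below emp25 (their lowest common manager). The shortest path runs up from emp23 to emp25 and back down to emp32: 1 + 2 = 3 links.

3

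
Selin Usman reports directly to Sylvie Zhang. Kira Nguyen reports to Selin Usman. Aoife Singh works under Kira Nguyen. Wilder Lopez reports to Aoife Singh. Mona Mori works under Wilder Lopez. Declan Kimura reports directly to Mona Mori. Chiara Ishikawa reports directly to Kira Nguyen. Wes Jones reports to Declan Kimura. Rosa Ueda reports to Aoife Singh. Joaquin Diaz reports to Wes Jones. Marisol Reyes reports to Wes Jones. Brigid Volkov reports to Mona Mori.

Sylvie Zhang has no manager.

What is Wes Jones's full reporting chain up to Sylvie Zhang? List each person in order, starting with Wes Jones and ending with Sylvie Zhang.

Wes Jones -> Declan Kimura -> Mona Mori -> Wilder Lopez -> Aoife Singh -> Kira Nguyen -> Selin Usman -> Sylvie Zhang

Wes Jones reports to Declan Kimura. Declan Kimura reports to Mona Mori. Mona Mori reports to Wilder Lopez. Wilder Lopez reports to Aoife Singh. Aoife Singh reports to Kira Nguyen. Kira Nguyen reports to Selin Usman. Selin Usman reports to Sylvie Zhang. Sylvie Zhang is at the top.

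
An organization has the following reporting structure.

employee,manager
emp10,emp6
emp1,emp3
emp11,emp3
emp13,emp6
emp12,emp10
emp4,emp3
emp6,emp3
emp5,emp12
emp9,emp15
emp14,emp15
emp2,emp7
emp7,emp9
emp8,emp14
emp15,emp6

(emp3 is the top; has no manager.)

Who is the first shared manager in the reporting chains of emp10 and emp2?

emp10's chain of managers is emp6, emp3. emp2's chain of managers is emp7, emp9, emp15, emp6, emp3. The first manager that appears in both chains is emp6.

emp6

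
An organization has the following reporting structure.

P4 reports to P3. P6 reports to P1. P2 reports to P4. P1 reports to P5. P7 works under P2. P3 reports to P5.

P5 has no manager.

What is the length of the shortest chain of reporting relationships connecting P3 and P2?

2

P2 is in P3's organization: the chain from P2 up to P3 is P2 → P4 → P3, which is 2 links.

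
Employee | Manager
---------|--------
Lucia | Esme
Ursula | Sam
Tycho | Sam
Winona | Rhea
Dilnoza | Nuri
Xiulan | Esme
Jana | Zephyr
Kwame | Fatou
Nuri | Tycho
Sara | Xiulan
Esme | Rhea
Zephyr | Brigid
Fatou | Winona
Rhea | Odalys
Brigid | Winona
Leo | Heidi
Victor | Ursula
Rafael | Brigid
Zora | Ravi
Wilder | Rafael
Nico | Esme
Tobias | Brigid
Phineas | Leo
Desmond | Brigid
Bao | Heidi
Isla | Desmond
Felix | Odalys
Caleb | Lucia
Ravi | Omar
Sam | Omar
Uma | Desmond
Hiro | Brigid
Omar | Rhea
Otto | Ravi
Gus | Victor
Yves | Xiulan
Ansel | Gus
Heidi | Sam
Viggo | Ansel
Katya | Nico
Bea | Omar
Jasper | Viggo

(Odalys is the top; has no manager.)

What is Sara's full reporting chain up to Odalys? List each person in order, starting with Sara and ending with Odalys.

Sara reports to Xiulan. Xiulan reports to Esme. Esme reports to Rhea. Rhea reports to Odalys. Odalys is at the top.

Sara -> Xiulan -> Esme -> Rhea -> Odalys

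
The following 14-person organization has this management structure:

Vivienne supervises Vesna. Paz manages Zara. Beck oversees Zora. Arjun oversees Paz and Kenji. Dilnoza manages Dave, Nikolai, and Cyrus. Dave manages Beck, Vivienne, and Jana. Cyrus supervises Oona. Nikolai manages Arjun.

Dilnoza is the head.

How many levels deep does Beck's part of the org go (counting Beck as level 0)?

The longest chain under Beck runs Beck → Zora, which is 1 level below Beck.

1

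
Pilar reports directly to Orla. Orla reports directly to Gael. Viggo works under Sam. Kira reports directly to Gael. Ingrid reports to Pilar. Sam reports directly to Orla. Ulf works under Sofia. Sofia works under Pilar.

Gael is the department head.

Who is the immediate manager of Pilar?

Pilar reports directly to Orla.

Orla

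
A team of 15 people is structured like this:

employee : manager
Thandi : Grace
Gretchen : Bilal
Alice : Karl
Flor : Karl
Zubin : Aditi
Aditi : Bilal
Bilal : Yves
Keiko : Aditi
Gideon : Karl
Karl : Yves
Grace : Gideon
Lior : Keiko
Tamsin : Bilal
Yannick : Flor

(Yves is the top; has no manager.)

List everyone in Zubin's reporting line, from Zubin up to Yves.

Zubin reports to Aditi. Aditi reports to Bilal. Bilal reports to Yves. Yves is at the top.

Zubin -> Aditi -> Bilal -> Yves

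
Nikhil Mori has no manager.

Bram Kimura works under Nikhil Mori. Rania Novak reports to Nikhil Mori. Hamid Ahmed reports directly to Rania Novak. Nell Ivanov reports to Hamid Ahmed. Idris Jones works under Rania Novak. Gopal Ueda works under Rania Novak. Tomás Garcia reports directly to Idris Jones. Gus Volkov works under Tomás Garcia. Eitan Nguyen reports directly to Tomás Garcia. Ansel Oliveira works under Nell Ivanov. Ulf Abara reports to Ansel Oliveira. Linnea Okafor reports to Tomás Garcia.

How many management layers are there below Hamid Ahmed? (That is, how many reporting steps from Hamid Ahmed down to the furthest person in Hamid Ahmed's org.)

The longest chain under Hamid Ahmed runs Hamid Ahmed → Nell Ivanov → Ansel Oliveira → Ulf Abara, which is 3 levels below Hamid Ahmed.

3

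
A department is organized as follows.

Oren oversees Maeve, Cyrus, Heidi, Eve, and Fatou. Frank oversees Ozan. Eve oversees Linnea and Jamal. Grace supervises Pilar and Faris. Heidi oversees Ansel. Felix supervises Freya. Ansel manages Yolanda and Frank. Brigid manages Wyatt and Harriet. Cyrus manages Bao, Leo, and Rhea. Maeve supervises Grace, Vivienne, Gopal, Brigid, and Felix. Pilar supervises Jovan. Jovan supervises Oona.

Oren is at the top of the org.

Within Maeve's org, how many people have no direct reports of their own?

7

The people in Maeve's organization with no one reporting to them are Gopal, Vivienne, Freya, Faris, Oona, Wyatt, Harriet. That is 7.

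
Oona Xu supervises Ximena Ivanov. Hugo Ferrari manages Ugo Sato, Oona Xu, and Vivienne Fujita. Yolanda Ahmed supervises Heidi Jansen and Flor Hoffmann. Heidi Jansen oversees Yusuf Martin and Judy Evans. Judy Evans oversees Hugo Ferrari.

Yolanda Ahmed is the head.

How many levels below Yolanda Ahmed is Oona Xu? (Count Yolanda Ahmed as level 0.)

Chain from Oona Xu up to Yolanda Ahmed: Oona Xu → Hugo Ferrari → Judy Evans → Heidi Jansen → Yolanda Ahmed. That is 4 steps up, so Oona Xu is 4 levels below Yolanda Ahmed.

4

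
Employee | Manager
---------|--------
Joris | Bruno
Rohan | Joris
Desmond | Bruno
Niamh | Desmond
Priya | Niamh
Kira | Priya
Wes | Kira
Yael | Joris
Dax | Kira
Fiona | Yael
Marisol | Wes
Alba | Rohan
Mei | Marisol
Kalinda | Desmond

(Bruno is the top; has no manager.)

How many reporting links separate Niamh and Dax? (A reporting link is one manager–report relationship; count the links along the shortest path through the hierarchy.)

Dax is in Niamh's organization: the chain from Dax up to Niamh is Dax → Kira → Priya → Niamh, which is 3 links.

3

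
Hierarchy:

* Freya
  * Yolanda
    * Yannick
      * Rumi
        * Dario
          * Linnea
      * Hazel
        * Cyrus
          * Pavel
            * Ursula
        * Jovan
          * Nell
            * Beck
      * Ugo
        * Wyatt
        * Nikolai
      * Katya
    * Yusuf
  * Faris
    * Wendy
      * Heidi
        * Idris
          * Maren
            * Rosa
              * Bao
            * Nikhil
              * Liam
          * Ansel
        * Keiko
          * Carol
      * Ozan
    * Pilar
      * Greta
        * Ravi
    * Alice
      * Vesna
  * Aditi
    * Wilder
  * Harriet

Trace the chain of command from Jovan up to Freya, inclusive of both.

Jovan -> Hazel -> Yannick -> Yolanda -> Freya

Jovan reports to Hazel. Hazel reports to Yannick. Yannick reports to Yolanda. Yolanda reports to Freya. Freya is at the top.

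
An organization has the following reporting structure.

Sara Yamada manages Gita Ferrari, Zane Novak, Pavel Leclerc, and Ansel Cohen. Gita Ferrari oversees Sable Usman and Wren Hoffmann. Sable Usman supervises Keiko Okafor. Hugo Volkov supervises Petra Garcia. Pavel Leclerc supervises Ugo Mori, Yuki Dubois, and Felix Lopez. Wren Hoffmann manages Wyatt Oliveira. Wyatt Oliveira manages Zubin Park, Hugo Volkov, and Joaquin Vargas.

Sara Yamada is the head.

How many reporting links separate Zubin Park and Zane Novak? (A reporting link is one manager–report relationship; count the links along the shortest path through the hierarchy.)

Zubin Park is 4 levels below Sara Yamada, and Zane Novak is 1 level below Sara Yamada (their lowest common manager). The shortest path runs up from Zubin Park to Sara Yamada and back down to Zane Novak: 4 + 1 = 5 links.

5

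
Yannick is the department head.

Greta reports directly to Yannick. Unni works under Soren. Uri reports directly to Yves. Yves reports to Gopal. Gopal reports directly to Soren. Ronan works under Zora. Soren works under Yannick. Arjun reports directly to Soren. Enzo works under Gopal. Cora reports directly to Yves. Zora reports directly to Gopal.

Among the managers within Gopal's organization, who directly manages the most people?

Direct-report counts within Gopal's organization: Gopal has 3; Yves has 2; Zora has 1. The largest is 3, held by Gopal.

Gopal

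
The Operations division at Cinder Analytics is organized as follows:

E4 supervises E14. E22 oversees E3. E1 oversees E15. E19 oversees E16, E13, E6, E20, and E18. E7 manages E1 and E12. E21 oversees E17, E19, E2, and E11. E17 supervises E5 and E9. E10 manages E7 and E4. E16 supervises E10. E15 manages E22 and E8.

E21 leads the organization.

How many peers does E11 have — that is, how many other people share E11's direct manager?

E11 reports to E21. E21's other direct reports are E17, E19, E2 — 3 peers.

3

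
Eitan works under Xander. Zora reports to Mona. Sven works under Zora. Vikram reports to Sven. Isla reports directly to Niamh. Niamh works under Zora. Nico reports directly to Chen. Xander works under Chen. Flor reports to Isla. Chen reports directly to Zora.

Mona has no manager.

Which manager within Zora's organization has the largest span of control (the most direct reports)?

Zora

Direct-report counts within Zora's organization: Zora has 3; Chen has 2; Xander has 1; Sven has 1; Niamh has 1; Isla has 1. The largest is 3, held by Zora.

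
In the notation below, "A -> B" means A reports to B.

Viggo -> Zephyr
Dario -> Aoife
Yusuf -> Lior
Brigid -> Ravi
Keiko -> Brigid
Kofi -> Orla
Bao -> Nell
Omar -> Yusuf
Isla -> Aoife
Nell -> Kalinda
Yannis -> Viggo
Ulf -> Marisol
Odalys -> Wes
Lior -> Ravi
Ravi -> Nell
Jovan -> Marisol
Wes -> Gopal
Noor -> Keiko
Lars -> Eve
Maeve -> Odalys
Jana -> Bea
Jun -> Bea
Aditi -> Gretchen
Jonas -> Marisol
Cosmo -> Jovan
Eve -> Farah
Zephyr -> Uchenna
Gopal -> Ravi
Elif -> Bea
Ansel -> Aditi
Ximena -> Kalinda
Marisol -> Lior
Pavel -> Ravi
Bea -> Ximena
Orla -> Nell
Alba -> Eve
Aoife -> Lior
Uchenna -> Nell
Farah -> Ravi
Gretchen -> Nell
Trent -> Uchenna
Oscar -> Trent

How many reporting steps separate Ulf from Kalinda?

Chain from Ulf up to Kalinda: Ulf → Marisol → Lior → Ravi → Nell → Kalinda. That is 5 steps up, so Ulf is 5 levels below Kalinda.

5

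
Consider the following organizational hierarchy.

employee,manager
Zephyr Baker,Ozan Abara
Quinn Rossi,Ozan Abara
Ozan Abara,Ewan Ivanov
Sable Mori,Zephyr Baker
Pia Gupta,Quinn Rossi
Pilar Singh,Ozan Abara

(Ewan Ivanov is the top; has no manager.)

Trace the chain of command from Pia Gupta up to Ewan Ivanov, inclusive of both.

Pia Gupta reports to Quinn Rossi. Quinn Rossi reports to Ozan Abara. Ozan Abara reports to Ewan Ivanov. Ewan Ivanov is at the top.

Pia Gupta -> Quinn Rossi -> Ozan Abara -> Ewan Ivanov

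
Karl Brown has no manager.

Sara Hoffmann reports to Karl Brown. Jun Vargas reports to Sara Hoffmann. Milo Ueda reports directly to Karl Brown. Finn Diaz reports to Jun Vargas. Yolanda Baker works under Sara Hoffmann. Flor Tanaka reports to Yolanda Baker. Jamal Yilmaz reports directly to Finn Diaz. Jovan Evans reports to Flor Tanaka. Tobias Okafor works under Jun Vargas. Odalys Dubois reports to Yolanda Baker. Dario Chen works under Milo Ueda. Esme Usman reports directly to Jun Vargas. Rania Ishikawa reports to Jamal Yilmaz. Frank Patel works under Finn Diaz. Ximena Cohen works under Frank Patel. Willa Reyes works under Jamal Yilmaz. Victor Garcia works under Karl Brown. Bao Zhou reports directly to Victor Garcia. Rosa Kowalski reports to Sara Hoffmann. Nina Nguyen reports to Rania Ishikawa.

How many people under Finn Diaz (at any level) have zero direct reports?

3

The people in Finn Diaz's organization with no one reporting to them are Ximena Cohen, Willa Reyes, Nina Nguyen. That is 3.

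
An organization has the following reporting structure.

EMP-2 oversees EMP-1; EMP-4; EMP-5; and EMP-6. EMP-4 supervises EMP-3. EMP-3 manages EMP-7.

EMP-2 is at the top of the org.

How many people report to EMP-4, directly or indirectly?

EMP-4 directly manages EMP-3. Under EMP-3: EMP-7 (1). That's 2 in total.

2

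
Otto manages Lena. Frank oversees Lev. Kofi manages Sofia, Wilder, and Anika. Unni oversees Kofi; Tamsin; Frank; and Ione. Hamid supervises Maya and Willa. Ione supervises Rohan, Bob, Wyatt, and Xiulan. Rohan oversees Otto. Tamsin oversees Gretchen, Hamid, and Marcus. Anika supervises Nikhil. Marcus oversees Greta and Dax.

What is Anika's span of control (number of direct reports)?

1

Anika directly manages Nikhil. That is 1 direct report.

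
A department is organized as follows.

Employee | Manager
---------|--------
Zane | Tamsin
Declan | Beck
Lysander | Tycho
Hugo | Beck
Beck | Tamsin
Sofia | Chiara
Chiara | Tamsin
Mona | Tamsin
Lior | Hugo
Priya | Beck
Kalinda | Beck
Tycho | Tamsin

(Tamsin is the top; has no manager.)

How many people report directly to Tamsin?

5

Tamsin directly manages Chiara, Beck, Zane, Tycho, Mona. That is 5 direct reports.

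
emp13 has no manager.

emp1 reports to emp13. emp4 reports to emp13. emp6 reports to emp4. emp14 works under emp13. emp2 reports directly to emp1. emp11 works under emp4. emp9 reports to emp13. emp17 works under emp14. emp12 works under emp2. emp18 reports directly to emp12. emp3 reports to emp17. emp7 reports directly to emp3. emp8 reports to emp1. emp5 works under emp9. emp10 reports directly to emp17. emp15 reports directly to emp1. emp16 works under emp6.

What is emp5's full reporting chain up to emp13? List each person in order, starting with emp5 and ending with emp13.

emp5 reports to emp9. emp9 reports to emp13. emp13 is at the top.

emp5 -> emp9 -> emp13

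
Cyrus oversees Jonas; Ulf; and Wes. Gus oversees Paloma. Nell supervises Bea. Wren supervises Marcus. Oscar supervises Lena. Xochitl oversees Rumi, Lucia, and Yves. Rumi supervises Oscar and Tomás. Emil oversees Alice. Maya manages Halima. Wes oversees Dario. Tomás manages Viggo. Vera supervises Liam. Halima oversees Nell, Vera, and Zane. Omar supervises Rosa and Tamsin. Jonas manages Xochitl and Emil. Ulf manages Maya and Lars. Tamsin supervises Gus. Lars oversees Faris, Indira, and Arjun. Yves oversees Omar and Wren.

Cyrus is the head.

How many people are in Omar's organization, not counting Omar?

4

Omar directly manages Rosa, Tamsin. Rosa has no reports. Under Tamsin: Gus, Paloma (2). So Omar's organization is 2 direct reports plus everyone under them: 1 + 3 = 4.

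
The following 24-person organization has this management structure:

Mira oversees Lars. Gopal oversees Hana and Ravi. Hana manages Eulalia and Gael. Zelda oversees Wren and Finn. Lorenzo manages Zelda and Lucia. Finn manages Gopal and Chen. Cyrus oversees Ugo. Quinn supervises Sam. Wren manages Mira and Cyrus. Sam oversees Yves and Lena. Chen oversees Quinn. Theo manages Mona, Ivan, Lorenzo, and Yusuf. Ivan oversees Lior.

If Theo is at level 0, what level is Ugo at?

Chain from Ugo up to Theo: Ugo → Cyrus → Wren → Zelda → Lorenzo → Theo. That is 5 steps up, so Ugo is 5 levels below Theo.

5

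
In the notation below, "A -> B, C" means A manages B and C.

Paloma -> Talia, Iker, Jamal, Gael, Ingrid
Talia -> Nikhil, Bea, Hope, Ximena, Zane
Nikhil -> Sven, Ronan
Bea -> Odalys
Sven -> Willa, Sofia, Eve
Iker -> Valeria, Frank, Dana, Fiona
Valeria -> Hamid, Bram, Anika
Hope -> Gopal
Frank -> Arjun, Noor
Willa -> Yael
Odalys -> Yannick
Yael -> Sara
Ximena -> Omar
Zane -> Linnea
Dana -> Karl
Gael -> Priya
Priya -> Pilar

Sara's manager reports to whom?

Sara reports to Yael, and Yael reports to Willa. So Sara's skip-level manager is Willa.

Willa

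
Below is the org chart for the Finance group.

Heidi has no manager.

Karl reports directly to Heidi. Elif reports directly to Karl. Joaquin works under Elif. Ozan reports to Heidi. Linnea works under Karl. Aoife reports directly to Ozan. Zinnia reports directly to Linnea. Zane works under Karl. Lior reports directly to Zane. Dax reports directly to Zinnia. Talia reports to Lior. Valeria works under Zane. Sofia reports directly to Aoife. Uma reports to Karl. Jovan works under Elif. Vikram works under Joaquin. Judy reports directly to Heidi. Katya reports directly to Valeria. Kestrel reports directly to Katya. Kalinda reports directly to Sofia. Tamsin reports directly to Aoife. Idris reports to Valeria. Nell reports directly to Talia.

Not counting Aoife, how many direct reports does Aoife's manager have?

0

Aoife reports to Ozan, and Ozan has no other direct reports. Aoife has 0 peers.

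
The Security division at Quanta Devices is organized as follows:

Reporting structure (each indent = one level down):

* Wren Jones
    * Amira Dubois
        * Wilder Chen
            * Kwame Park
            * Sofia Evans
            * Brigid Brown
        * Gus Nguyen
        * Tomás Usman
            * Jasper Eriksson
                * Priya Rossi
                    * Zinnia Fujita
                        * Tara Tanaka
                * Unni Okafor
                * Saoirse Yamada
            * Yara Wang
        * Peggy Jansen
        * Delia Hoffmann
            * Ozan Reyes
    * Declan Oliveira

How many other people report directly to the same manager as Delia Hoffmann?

Delia Hoffmann reports to Amira Dubois. Amira Dubois's other direct reports are Wilder Chen, Gus Nguyen, Tomás Usman, Peggy Jansen — 4 peers.

4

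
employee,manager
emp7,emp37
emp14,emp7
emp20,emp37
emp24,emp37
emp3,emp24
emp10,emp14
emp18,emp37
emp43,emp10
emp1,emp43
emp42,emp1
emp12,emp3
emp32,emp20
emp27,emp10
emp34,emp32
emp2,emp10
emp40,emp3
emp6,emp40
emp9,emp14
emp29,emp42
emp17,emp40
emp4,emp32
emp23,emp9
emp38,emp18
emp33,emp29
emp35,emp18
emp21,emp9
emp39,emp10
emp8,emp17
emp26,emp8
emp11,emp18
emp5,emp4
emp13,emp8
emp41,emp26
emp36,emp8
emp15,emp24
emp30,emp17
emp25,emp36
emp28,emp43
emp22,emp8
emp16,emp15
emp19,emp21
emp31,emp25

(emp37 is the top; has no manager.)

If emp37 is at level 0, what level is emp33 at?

Chain from emp33 up to emp37: emp33 → emp29 → emp42 → emp1 → emp43 → emp10 → emp14 → emp7 → emp37. That is 8 steps up, so emp33 is 8 levels below emp37.

8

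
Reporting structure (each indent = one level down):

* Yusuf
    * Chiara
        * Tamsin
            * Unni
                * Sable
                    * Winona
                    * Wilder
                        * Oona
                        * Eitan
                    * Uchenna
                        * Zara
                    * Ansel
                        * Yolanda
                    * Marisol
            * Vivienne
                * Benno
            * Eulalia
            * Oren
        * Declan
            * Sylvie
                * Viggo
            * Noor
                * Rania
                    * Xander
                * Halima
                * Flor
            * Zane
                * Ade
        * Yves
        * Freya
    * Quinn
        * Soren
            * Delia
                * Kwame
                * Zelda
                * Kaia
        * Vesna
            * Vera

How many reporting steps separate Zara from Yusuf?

Chain from Zara up to Yusuf: Zara → Uchenna → Sable → Unni → Tamsin → Chiara → Yusuf. That is 6 steps up, so Zara is 6 levels below Yusuf.

6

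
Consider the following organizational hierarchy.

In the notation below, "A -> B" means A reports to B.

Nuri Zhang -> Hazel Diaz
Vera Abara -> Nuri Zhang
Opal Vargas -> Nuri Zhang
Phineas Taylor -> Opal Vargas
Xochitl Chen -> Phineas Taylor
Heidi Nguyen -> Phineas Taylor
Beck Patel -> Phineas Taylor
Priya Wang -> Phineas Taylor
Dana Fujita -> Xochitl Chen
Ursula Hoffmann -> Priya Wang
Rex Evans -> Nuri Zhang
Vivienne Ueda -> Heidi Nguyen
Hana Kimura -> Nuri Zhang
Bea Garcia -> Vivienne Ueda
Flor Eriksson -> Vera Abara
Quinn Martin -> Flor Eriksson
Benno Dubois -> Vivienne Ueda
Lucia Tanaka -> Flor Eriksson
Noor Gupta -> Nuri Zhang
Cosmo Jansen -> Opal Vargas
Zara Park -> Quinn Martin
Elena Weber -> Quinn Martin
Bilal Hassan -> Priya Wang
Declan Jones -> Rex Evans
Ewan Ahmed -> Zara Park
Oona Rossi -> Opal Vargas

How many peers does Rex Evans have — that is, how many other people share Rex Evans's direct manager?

Rex Evans reports to Nuri Zhang. Nuri Zhang's other direct reports are Vera Abara, Opal Vargas, Hana Kimura, Noor Gupta — 4 peers.

4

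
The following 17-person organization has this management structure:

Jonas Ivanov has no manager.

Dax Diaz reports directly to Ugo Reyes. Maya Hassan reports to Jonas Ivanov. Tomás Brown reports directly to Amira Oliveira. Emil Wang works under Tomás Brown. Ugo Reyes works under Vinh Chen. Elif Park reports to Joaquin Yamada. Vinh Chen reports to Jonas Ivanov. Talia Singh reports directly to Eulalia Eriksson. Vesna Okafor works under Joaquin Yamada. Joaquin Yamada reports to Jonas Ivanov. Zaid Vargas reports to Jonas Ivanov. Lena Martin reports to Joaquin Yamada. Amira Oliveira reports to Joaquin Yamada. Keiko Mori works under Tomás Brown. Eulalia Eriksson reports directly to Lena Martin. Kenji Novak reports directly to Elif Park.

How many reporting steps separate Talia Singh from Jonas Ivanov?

4

Chain from Talia Singh up to Jonas Ivanov: Talia Singh → Eulalia Eriksson → Lena Martin → Joaquin Yamada → Jonas Ivanov. That is 4 steps up, so Talia Singh is 4 levels below Jonas Ivanov.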